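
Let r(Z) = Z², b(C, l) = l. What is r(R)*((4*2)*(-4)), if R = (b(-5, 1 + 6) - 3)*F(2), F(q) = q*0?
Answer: 0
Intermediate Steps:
F(q) = 0
R = 0 (R = ((1 + 6) - 3)*0 = (7 - 3)*0 = 4*0 = 0)
r(R)*((4*2)*(-4)) = 0²*((4*2)*(-4)) = 0*(8*(-4)) = 0*(-32) = 0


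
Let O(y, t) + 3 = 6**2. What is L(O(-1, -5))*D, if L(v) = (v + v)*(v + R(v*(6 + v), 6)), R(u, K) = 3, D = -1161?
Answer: -2758536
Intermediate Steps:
O(y, t) = 33 (O(y, t) = -3 + 6**2 = -3 + 36 = 33)
L(v) = 2*v*(3 + v) (L(v) = (v + v)*(v + 3) = (2*v)*(3 + v) = 2*v*(3 + v))
L(O(-1, -5))*D = (2*33*(3 + 33))*(-1161) = (2*33*36)*(-1161) = 2376*(-1161) = -2758536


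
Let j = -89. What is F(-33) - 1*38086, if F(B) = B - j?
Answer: -38030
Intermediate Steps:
F(B) = 89 + B (F(B) = B - 1*(-89) = B + 89 = 89 + B)
F(-33) - 1*38086 = (89 - 33) - 1*38086 = 56 - 38086 = -38030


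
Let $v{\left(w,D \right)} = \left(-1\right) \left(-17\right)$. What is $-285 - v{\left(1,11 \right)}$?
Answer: $-302$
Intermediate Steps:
$v{\left(w,D \right)} = 17$
$-285 - v{\left(1,11 \right)} = -285 - 17 = -302$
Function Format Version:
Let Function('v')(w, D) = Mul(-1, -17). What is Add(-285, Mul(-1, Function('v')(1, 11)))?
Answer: -302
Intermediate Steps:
Function('v')(w, D) = 17
Add(-285, Mul(-1, Function('v')(1, 11))) = Add(-285, Mul(-1, 17)) = Add(-285, -17) = -302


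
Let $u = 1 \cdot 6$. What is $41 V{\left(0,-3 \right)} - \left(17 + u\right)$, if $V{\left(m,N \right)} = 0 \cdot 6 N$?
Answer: $-23$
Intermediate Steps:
$V{\left(m,N \right)} = 0$ ($V{\left(m,N \right)} = 0 N = 0$)
$u = 6$
$41 V{\left(0,-3 \right)} - \left(17 + u\right) = 41 \cdot 0 - 23 = 0 - 23 = -23$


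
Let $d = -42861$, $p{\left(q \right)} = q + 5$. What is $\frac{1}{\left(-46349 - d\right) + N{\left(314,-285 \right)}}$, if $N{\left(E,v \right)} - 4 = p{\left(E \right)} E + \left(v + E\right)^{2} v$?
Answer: $- \frac{1}{143003} \approx -6.9929 \cdot 10^{-6}$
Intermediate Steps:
$p{\left(q \right)} = 5 + q$
$N{\left(E,v \right)} = 4 + E \left(5 + E\right) + v \left(E + v\right)^{2}$ ($N{\left(E,v \right)} = 4 + \left(\left(5 + E\right) E + \left(v + E\right)^{2} v\right) = 4 + \left(E \left(5 + E\right) + \left(E + v\right)^{2} v\right) = 4 + \left(E \left(5 + E\right) + v \left(E + v\right)^{2}\right) = 4 + E \left(5 + E\right) + v \left(E + v\right)^{2}$)
$\frac{1}{\left(-46349 - d\right) + N{\left(314,-285 \right)}} = \frac{1}{\left(-46349 - -42861\right) + \left(4 + 314 \left(5 + 314\right) - 285 \left(314 - 285\right)^{2}\right)} = \frac{1}{\left(-46349 + 42861\right) + \left(4 + 314 \cdot 319 - 285 \cdot 29^{2}\right)} = \frac{1}{-3488 + \left(4 + 100166 - 239685\right)} = \frac{1}{-3488 - 139515} = \frac{1}{-143003} = - \frac{1}{143003}$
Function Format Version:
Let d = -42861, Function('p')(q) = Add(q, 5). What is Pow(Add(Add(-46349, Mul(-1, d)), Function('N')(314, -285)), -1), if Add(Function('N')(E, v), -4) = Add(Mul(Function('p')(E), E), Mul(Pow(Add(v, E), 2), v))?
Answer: Rational(-1, 143003) ≈ -6.9929e-6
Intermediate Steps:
Function('p')(q) = Add(5, q)
Function('N')(E, v) = Add(4, Mul(E, Add(5, E)), Mul(v, Pow(Add(E, v), 2))) (Function('N')(E, v) = Add(4, Add(Mul(Add(5, E), E), Mul(Pow(Add(v, E), 2), v))) = Add(4, Add(Mul(E, Add(5, E)), Mul(Pow(Add(E, v), 2), v))) = Add(4, Add(Mul(E, Add(5, E)), Mul(v, Pow(Add(E, v), 2)))) = Add(4, Mul(E, Add(5, E)), Mul(v, Pow(Add(E, v), 2))))
Pow(Add(Add(-46349, Mul(-1, d)), Function('N')(314, -285)), -1) = Pow(Add(Add(-46349, Mul(-1, -42861)), Add(4, Mul(314, Add(5, 314)), Mul(-285, Pow(Add(314, -285), 2)))), -1) = Pow(Add(Add(-46349, 42861), Add(4, Mul(314, 319), Mul(-285, Pow(29, 2)))), -1) = Pow(Add(-3488, Add(4, 100166, Mul(-285, 841))), -1) = Pow(Add(-3488, Add(4, 100166, -239685)), -1) = Pow(Add(-3488, -139515), -1) = Pow(-143003, -1) = Rational(-1, 143003)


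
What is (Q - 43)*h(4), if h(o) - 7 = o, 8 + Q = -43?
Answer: -1034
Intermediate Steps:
Q = -51 (Q = -8 - 43 = -51)
h(o) = 7 + o
(Q - 43)*h(4) = (-51 - 43)*(7 + 4) = -94*11 = -1034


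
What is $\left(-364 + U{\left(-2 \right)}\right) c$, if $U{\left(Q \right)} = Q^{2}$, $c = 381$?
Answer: $-137160$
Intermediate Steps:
$\left(-364 + U{\left(-2 \right)}\right) c = \left(-364 + \left(-2\right)^{2}\right) 381 = \left(-364 + 4\right) 381 = \left(-360\right) 381 = -137160$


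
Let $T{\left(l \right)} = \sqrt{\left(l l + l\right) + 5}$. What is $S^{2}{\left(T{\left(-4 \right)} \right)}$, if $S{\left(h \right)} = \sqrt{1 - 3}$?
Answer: $-2$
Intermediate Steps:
$T{\left(l \right)} = \sqrt{5 + l + l^{2}}$ ($T{\left(l \right)} = \sqrt{\left(l^{2} + l\right) + 5} = \sqrt{\left(l + l^{2}\right) + 5} = \sqrt{5 + l + l^{2}}$)
$S{\left(h \right)} = i \sqrt{2}$ ($S{\left(h \right)} = \sqrt{-2} = i \sqrt{2}$)
$S^{2}{\left(T{\left(-4 \right)} \right)} = \left(i \sqrt{2}\right)^{2} = -2$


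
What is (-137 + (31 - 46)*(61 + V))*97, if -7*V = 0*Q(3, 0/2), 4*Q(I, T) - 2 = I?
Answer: -102044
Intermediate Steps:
Q(I, T) = 1/2 + I/4
V = 0 (V = -0*(1/2 + (1/4)*3) = -0*(1/2 + 3/4) = -0*5/4 = -1/7*0 = 0)
(-137 + (31 - 46)*(61 + V))*97 = (-137 + (31 - 46)*(61 + 0))*97 = (-137 - 15*61)*97 = (-137 - 915)*97 = -1052*97 = -102044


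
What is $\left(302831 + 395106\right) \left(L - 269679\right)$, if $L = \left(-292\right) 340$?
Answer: $-257510137583$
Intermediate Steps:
$L = -99280$
$\left(302831 + 395106\right) \left(L - 269679\right) = \left(302831 + 395106\right) \left(-99280 - 269679\right) = 697937 \left(-368959\right) = -257510137583$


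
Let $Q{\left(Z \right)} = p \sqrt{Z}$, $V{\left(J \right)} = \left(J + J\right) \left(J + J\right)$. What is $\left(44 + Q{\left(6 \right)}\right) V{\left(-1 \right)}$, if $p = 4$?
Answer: $176 + 16 \sqrt{6} \approx 215.19$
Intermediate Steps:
$V{\left(J \right)} = 4 J^{2}$ ($V{\left(J \right)} = 2 J 2 J = 4 J^{2}$)
$Q{\left(Z \right)} = 4 \sqrt{Z}$
$\left(44 + Q{\left(6 \right)}\right) V{\left(-1 \right)} = \left(44 + 4 \sqrt{6}\right) 4 \left(-1\right)^{2} = \left(44 + 4 \sqrt{6}\right) 4 \cdot 1 = \left(44 + 4 \sqrt{6}\right) 4 = 176 + 16 \sqrt{6}$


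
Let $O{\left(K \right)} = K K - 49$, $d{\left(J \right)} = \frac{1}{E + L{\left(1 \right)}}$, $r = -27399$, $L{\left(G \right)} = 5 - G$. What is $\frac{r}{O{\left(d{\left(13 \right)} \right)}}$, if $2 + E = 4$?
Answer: $\frac{986364}{1763} \approx 559.48$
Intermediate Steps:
$E = 2$ ($E = -2 + 4 = 2$)
$d{\left(J \right)} = \frac{1}{6}$ ($d{\left(J \right)} = \frac{1}{2 + \left(5 - 1\right)} = \frac{1}{2 + 4} = \frac{1}{6}$)
$O{\left(K \right)} = -49 + K^{2}$ ($O{\left(K \right)} = K^{2} - 49 = -49 + K^{2}$)
$\frac{r}{O{\left(d{\left(13 \right)} \right)}} = - \frac{27399}{-49 + \left(\frac{1}{6}\right)^{2}} = - \frac{27399}{-49 + \frac{1}{36}} = - \frac{27399}{- \frac{1763}{36}} = \left(-27399\right) \left(- \frac{36}{1763}\right) = \frac{986364}{1763}$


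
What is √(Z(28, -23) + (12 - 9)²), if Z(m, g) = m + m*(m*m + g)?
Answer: √21345 ≈ 146.10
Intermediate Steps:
Z(m, g) = m + m*(g + m²) (Z(m, g) = m + m*(m² + g) = m + m*(g + m²))
√(Z(28, -23) + (12 - 9)²) = √(28*(1 - 23 + 28²) + (12 - 9)²) = √(28*(1 - 23 + 784) + 3²) = √(28*762 + 9) = √(21336 + 9) = √21345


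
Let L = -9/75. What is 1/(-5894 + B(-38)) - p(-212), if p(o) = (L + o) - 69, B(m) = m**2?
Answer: 1250983/4450 ≈ 281.12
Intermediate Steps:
L = -3/25 (L = -9*1/75 = -3/25 ≈ -0.12000)
p(o) = -1728/25 + o (p(o) = (-3/25 + o) - 69 = -1728/25 + o)
1/(-5894 + B(-38)) - p(-212) = 1/(-5894 + (-38)**2) - (-1728/25 - 212) = 1/(-5894 + 1444) - 1*(-7028/25) = 1/(-4450) + 7028/25 = -1/4450 + 7028/25 = 1250983/4450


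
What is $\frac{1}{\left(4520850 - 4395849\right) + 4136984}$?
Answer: $\frac{1}{4261985} \approx 2.3463 \cdot 10^{-7}$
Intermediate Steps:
$\frac{1}{\left(4520850 - 4395849\right) + 4136984} = \frac{1}{125001 + 4136984} = \frac{1}{4261985}$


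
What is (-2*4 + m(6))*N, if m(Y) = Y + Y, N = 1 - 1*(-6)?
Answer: 28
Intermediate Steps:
N = 7 (N = 1 + 6 = 7)
m(Y) = 2*Y
(-2*4 + m(6))*N = (-2*4 + 2*6)*7 = (-8 + 12)*7 = 4*7 = 28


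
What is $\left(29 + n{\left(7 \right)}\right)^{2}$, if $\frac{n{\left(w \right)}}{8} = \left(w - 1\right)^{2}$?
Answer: $100489$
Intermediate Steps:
$n{\left(w \right)} = 8 \left(-1 + w\right)^{2}$ ($n{\left(w \right)} = 8 \left(w - 1\right)^{2} = 8 \left(-1 + w\right)^{2}$)
$\left(29 + n{\left(7 \right)}\right)^{2} = \left(29 + 8 \left(-1 + 7\right)^{2}\right)^{2} = \left(29 + 8 \cdot 6^{2}\right)^{2} = \left(29 + 8 \cdot 36\right)^{2} = \left(29 + 288\right)^{2} = 317^{2} = 100489$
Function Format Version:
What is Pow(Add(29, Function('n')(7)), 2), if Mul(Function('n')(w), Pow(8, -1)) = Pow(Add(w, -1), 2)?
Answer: 100489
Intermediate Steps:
Function('n')(w) = Mul(8, Pow(Add(-1, w), 2)) (Function('n')(w) = Mul(8, Pow(Add(w, -1), 2)) = Mul(8, Pow(Add(-1, w), 2)))
Pow(Add(29, Function('n')(7)), 2) = Pow(Add(29, Mul(8, Pow(Add(-1, 7), 2))), 2) = Pow(Add(29, Mul(8, Pow(6, 2))), 2) = Pow(Add(29, Mul(8, 36)), 2) = Pow(Add(29, 288), 2) = Pow(317, 2) = 100489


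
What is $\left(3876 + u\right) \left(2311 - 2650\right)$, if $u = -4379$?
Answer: $170517$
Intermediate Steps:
$\left(3876 + u\right) \left(2311 - 2650\right) = \left(3876 - 4379\right) \left(2311 - 2650\right) = \left(-503\right) \left(-339\right) = 170517$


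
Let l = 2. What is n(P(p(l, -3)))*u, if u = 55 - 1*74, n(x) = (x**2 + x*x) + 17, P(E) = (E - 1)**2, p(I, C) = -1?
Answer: -931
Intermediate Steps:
P(E) = (-1 + E)**2
n(x) = 17 + 2*x**2 (n(x) = (x**2 + x**2) + 17 = 2*x**2 + 17 = 17 + 2*x**2)
u = -19 (u = 55 - 74 = -19)
n(P(p(l, -3)))*u = (17 + 2*((-1 - 1)**2)**2)*(-19) = (17 + 2*((-2)**2)**2)*(-19) = (17 + 2*4**2)*(-19) = (17 + 2*16)*(-19) = (17 + 32)*(-19) = 49*(-19) = -931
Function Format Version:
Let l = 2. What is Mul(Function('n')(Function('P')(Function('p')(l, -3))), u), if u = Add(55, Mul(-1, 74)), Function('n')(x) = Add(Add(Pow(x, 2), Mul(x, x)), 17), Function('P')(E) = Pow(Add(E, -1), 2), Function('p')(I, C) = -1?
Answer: -931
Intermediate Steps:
Function('P')(E) = Pow(Add(-1, E), 2)
Function('n')(x) = Add(17, Mul(2, Pow(x, 2))) (Function('n')(x) = Add(Add(Pow(x, 2), Pow(x, 2)), 17) = Add(Mul(2, Pow(x, 2)), 17) = Add(17, Mul(2, Pow(x, 2))))
u = -19 (u = Add(55, -74) = -19)
Mul(Function('n')(Function('P')(Function('p')(l, -3))), u) = Mul(Add(17, Mul(2, Pow(Pow(Add(-1, -1), 2), 2))), -19) = Mul(Add(17, Mul(2, Pow(Pow(-2, 2), 2))), -19) = Mul(Add(17, Mul(2, Pow(4, 2))), -19) = Mul(Add(17, Mul(2, 16)), -19) = Mul(Add(17, 32), -19) = Mul(49, -19) = -931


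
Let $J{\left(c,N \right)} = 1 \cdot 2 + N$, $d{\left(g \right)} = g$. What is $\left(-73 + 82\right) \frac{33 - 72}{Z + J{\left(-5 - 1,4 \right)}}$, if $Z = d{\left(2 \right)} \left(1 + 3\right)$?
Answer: $- \frac{351}{14} \approx -25.071$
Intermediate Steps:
$J{\left(c,N \right)} = 2 + N$
$Z = 8$ ($Z = 2 \left(1 + 3\right) = 2 \cdot 4 = 8$)
$\left(-73 + 82\right) \frac{33 - 72}{Z + J{\left(-5 - 1,4 \right)}} = \left(-73 + 82\right) \frac{33 - 72}{8 + \left(2 + 4\right)} = 9 \left(- \frac{39}{8 + 6}\right) = 9 \left(- \frac{39}{14}\right) = - \frac{351}{14}$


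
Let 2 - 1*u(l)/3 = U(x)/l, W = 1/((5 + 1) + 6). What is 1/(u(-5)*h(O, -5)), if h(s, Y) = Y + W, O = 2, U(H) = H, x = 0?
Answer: -2/59 ≈ -0.033898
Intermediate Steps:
W = 1/12 (W = 1/(6 + 6) = 1/12 ≈ 0.083333)
u(l) = 6 (u(l) = 6 - 0/l = 6 - 3*0 = 6 + 0 = 6)
h(s, Y) = 1/12 + Y (h(s, Y) = Y + 1/12 = 1/12 + Y)
1/(u(-5)*h(O, -5)) = 1/(6*(1/12 - 5)) = 1/(6*(-59/12)) = 1/(-59/2) = -2/59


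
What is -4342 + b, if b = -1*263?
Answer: -4605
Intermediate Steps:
b = -263
-4342 + b = -4342 - 263 = -4605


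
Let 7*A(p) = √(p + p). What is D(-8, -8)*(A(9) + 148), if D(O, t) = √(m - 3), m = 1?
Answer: I*(6/7 + 148*√2) ≈ 210.16*I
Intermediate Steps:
A(p) = √2*√p/7 (A(p) = √(p + p)/7 = √(2*p)/7 = (√2*√p)/7 = √2*√p/7)
D(O, t) = I*√2 (D(O, t) = √(1 - 3) = √(-2) = I*√2)
D(-8, -8)*(A(9) + 148) = (I*√2)*(√2*√9/7 + 148) = (I*√2)*((⅐)*√2*3 + 148) = (I*√2)*(3*√2/7 + 148) = (I*√2)*(148 + 3*√2/7) = I*√2*(148 + 3*√2/7)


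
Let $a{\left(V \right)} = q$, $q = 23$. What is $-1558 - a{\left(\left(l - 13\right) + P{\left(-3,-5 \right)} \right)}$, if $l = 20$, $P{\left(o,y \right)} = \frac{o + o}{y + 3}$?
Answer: $-1581$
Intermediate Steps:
$P{\left(o,y \right)} = \frac{2 o}{3 + y}$
$a{\left(V \right)} = 23$
$-1558 - a{\left(\left(l - 13\right) + P{\left(-3,-5 \right)} \right)} = -1558 - 23 = -1581$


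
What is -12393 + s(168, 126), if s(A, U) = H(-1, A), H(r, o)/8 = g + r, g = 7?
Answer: -12345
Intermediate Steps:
H(r, o) = 56 + 8*r (H(r, o) = 8*(7 + r) = 56 + 8*r)
s(A, U) = 48 (s(A, U) = 56 + 8*(-1) = 56 - 8 = 48)
-12393 + s(168, 126) = -12393 + 48 = -12345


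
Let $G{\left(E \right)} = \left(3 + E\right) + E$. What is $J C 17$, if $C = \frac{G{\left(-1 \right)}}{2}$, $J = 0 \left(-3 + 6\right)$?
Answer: $0$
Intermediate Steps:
$G{\left(E \right)} = 3 + 2 E$
$J = 0$ ($J = 0 \cdot 3 = 0$)
$C = \frac{1}{2}$ ($C = \frac{3 + 2 \left(-1\right)}{2} = \frac{3 - 2}{2} = \frac{1}{2} \cdot 1 = \frac{1}{2} \approx 0.5$)
$J C 17 = 0 \cdot \frac{1}{2} \cdot 17 = 0 \cdot 17 = 0$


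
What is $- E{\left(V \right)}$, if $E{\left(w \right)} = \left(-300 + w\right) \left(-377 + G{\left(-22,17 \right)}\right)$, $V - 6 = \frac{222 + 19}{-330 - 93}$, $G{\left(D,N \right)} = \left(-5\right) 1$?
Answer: $- \frac{47598346}{423} \approx -1.1253 \cdot 10^{5}$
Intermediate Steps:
$G{\left(D,N \right)} = -5$
$V = \frac{2297}{423}$ ($V = 6 + \frac{222 + 19}{-330 - 93} = 6 + \frac{241}{-423} = 6 + 241 \left(- \frac{1}{423}\right) = 6 - \frac{241}{423} = \frac{2297}{423} \approx 5.4303$)
$E{\left(w \right)} = 114600 - 382 w$ ($E{\left(w \right)} = \left(-300 + w\right) \left(-377 - 5\right) = \left(-300 + w\right) \left(-382\right) = 114600 - 382 w$)
$- E{\left(V \right)} = - (114600 - \frac{877454}{423}) = \left(-1\right) \frac{47598346}{423} = - \frac{47598346}{423}$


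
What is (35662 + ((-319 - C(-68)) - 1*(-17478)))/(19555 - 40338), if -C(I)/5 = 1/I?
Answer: -3591823/1413244 ≈ -2.5415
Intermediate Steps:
C(I) = -5/I
(35662 + ((-319 - C(-68)) - 1*(-17478)))/(19555 - 40338) = (35662 + ((-319 - (-5)/(-68)) - 1*(-17478)))/(19555 - 40338) = (35662 + ((-319 - (-5)*(-1)/68) + 17478))/(-20783) = (35662 + ((-319 - 1*5/68) + 17478))*(-1/20783) = (35662 + ((-319 - 5/68) + 17478))*(-1/20783) = (35662 + (-21697/68 + 17478))*(-1/20783) = (35662 + 1166807/68)*(-1/20783) = (3591823/68)*(-1/20783) = -3591823/1413244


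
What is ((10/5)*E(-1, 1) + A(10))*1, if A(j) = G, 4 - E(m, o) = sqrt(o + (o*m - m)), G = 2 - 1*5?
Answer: 3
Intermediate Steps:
G = -3 (G = 2 - 5 = -3)
E(m, o) = 4 - sqrt(o - m + m*o) (E(m, o) = 4 - sqrt(o + (o*m - m)) = 4 - sqrt(o + (m*o - m)) = 4 - sqrt(o + (-m + m*o)) = 4 - sqrt(o - m + m*o))
A(j) = -3
((10/5)*E(-1, 1) + A(10))*1 = ((10/5)*(4 - sqrt(1 - 1*(-1) - 1*1)) - 3)*1 = ((10*(1/5))*(4 - sqrt(1 + 1 - 1)) - 3)*1 = (2*(4 - sqrt(1)) - 3)*1 = (2*(4 - 1*1) - 3)*1 = (2*(4 - 1) - 3)*1 = (2*3 - 3)*1 = (6 - 3)*1 = 3*1 = 3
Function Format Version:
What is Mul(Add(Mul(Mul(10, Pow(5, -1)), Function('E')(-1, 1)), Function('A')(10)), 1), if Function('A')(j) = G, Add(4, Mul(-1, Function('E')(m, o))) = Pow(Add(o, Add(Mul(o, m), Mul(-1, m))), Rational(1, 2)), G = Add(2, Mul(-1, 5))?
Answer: 3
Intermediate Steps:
G = -3 (G = Add(2, -5) = -3)
Function('E')(m, o) = Add(4, Mul(-1, Pow(Add(o, Mul(-1, m), Mul(m, o)), Rational(1, 2)))) (Function('E')(m, o) = Add(4, Mul(-1, Pow(Add(o, Add(Mul(o, m), Mul(-1, m))), Rational(1, 2)))) = Add(4, Mul(-1, Pow(Add(o, Add(Mul(m, o), Mul(-1, m))), Rational(1, 2)))) = Add(4, Mul(-1, Pow(Add(o, Add(Mul(-1, m), Mul(m, o))), Rational(1, 2)))) = Add(4, Mul(-1, Pow(Add(o, Mul(-1, m), Mul(m, o)), Rational(1, 2)))))
Function('A')(j) = -3
Mul(Add(Mul(Mul(10, Pow(5, -1)), Function('E')(-1, 1)), Function('A')(10)), 1) = Mul(Add(Mul(Mul(10, Pow(5, -1)), Add(4, Mul(-1, Pow(Add(1, Mul(-1, -1), Mul(-1, 1)), Rational(1, 2))))), -3), 1) = Mul(Add(Mul(Mul(10, Rational(1, 5)), Add(4, Mul(-1, Pow(Add(1, 1, -1), Rational(1, 2))))), -3), 1) = Mul(Add(Mul(2, Add(4, Mul(-1, Pow(1, Rational(1, 2))))), -3), 1) = Mul(Add(Mul(2, Add(4, Mul(-1, 1))), -3), 1) = Mul(Add(Mul(2, Add(4, -1)), -3), 1) = Mul(Add(Mul(2, 3), -3), 1) = Mul(Add(6, -3), 1) = Mul(3, 1) = 3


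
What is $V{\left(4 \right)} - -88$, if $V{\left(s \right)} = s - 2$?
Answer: $90$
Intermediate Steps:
$V{\left(s \right)} = -2 + s$
$V{\left(4 \right)} - -88 = \left(-2 + 4\right) - -88 = 2 + 88 = 90$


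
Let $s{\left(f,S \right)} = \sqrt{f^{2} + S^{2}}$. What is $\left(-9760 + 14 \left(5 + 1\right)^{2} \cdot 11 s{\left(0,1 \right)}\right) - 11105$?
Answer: $-15321$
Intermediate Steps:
$s{\left(f,S \right)} = \sqrt{S^{2} + f^{2}}$
$\left(-9760 + 14 \left(5 + 1\right)^{2} \cdot 11 s{\left(0,1 \right)}\right) - 11105 = \left(-9760 + 14 \left(5 + 1\right)^{2} \cdot 11 \sqrt{1^{2} + 0^{2}}\right) - 11105 = \left(-9760 + 14 \cdot 6^{2} \cdot 11 \sqrt{1 + 0}\right) - 11105 = \left(-9760 + 14 \cdot 36 \cdot 11 \sqrt{1}\right) - 11105 = \left(-9760 + 14 \cdot 396 \cdot 1\right) - 11105 = \left(-9760 + 5544 \cdot 1\right) - 11105 = \left(-9760 + 5544\right) - 11105 = -4216 - 11105 = -15321$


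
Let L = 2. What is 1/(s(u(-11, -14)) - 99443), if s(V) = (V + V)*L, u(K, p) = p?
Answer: -1/99499 ≈ -1.0050e-5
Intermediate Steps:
s(V) = 4*V (s(V) = (V + V)*2 = (2*V)*2 = 4*V)
1/(s(u(-11, -14)) - 99443) = 1/(4*(-14) - 99443) = 1/(-56 - 99443) = 1/(-99499) = -1/99499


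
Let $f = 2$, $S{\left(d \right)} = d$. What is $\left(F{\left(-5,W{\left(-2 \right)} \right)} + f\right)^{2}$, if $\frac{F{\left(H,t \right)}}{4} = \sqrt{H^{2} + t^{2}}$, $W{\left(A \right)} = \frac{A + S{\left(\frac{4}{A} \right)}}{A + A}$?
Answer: $420 + 16 \sqrt{26} \approx 501.58$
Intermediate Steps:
$W{\left(A \right)} = \frac{A + \frac{4}{A}}{2 A}$ ($W{\left(A \right)} = \frac{A + \frac{4}{A}}{A + A} = \frac{A + \frac{4}{A}}{2 A}$)
$F{\left(H,t \right)} = 4 \sqrt{H^{2} + t^{2}}$
$\left(F{\left(-5,W{\left(-2 \right)} \right)} + f\right)^{2} = \left(4 \sqrt{\left(-5\right)^{2} + \left(\frac{1}{2} + \frac{2}{4}\right)^{2}} + 2\right)^{2} = \left(4 \sqrt{25 + \left(\frac{1}{2} + 2 \cdot \frac{1}{4}\right)^{2}} + 2\right)^{2} = \left(4 \sqrt{25 + \left(\frac{1}{2} + \frac{1}{2}\right)^{2}} + 2\right)^{2} = \left(4 \sqrt{25 + 1^{2}} + 2\right)^{2} = \left(4 \sqrt{25 + 1} + 2\right)^{2} = \left(4 \sqrt{26} + 2\right)^{2} = \left(2 + 4 \sqrt{26}\right)^{2}$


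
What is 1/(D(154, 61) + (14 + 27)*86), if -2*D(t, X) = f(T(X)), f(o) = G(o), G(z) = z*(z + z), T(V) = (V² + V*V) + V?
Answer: -1/56291483 ≈ -1.7765e-8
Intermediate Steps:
T(V) = V + 2*V² (T(V) = (V² + V²) + V = 2*V² + V = V + 2*V²)
G(z) = 2*z² (G(z) = z*(2*z) = 2*z²)
f(o) = 2*o²
D(t, X) = -X²*(1 + 2*X)² (D(t, X) = -(X*(1 + 2*X))² = -X²*(1 + 2*X)²)
1/(D(154, 61) + (14 + 27)*86) = 1/(-1*61²*(1 + 2*61)² + (14 + 27)*86) = 1/(-1*3721*(1 + 122)² + 41*86) = 1/(-1*3721*123² + 3526) = 1/(-1*3721*15129 + 3526) = 1/(-56295009 + 3526) = 1/(-56291483) = -1/56291483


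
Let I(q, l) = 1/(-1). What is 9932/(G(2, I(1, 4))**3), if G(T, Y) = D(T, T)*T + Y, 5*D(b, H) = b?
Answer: -1241500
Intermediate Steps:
D(b, H) = b/5
I(q, l) = -1 (I(q, l) = 1*(-1) = -1)
G(T, Y) = Y + T**2/5 (G(T, Y) = (T/5)*T + Y = T**2/5 + Y = Y + T**2/5)
9932/(G(2, I(1, 4))**3) = 9932/((-1 + (1/5)*2**2)**3) = 9932/((-1 + (1/5)*4)**3) = 9932/((-1 + 4/5)**3) = 9932/((-1/5)**3) = 9932/(-1/125) = 9932*(-125) = -1241500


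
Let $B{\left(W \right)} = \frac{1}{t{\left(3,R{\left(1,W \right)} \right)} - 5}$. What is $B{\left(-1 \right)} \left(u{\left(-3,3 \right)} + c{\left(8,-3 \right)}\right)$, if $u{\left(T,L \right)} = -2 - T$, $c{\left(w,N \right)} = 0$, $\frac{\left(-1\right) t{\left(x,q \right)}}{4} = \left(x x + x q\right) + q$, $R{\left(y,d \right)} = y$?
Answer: $- \frac{1}{57} \approx -0.017544$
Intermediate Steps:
$t{\left(x,q \right)} = - 4 q - 4 x^{2} - 4 q x$ ($t{\left(x,q \right)} = - 4 \left(\left(x x + x q\right) + q\right) = - 4 \left(\left(x^{2} + q x\right) + q\right) = - 4 \left(q + x^{2} + q x\right) = - 4 q - 4 x^{2} - 4 q x$)
$B{\left(W \right)} = - \frac{1}{57}$ ($B{\left(W \right)} = \frac{1}{\left(\left(-4\right) 1 - 4 \cdot 3^{2} - 4 \cdot 3\right) - 5} = \frac{1}{\left(-4 - 36 - 12\right) - 5} = \frac{1}{-52 - 5} = \frac{1}{-57} = - \frac{1}{57}$)
$B{\left(-1 \right)} \left(u{\left(-3,3 \right)} + c{\left(8,-3 \right)}\right) = - \frac{\left(-2 - -3\right) + 0}{57} = - \frac{\left(-2 + 3\right) + 0}{57} = - \frac{1 + 0}{57} = \left(- \frac{1}{57}\right) 1 = - \frac{1}{57}$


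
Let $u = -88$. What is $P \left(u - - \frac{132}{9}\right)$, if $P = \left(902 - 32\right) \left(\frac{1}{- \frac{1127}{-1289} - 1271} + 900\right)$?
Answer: $- \frac{11750935300225}{204649} \approx -5.742 \cdot 10^{7}$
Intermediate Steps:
$P = \frac{640960107285}{818596}$ ($P = 870 \left(\frac{1}{\left(-1127\right) \left(- \frac{1}{1289}\right) - 1271} + 900\right) = 870 \left(\frac{1}{\frac{1127}{1289} - 1271} + 900\right) = 870 \left(\frac{1}{- \frac{1637192}{1289}} + 900\right) = 870 \left(- \frac{1289}{1637192} + 900\right) = 870 \cdot \frac{1473471511}{1637192} = \frac{640960107285}{818596} \approx 7.83 \cdot 10^{5}$)
$P \left(u - - \frac{132}{9}\right) = \frac{640960107285 \left(-88 - - \frac{132}{9}\right)}{818596} = \frac{640960107285 \left(-88 - \left(-132\right) \frac{1}{9}\right)}{818596} = \frac{640960107285 \left(-88 - - \frac{44}{3}\right)}{818596} = \frac{640960107285 \left(-88 + \frac{44}{3}\right)}{818596} = \frac{640960107285}{818596} \left(- \frac{220}{3}\right) = - \frac{11750935300225}{204649}$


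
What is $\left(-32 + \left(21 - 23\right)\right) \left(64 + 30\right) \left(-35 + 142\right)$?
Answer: $-341972$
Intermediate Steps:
$\left(-32 + \left(21 - 23\right)\right) \left(64 + 30\right) \left(-35 + 142\right) = \left(-32 + \left(21 - 23\right)\right) 94 \cdot 107 = \left(-32 - 2\right) 94 \cdot 107 = \left(-34\right) 94 \cdot 107 = \left(-3196\right) 107 = -341972$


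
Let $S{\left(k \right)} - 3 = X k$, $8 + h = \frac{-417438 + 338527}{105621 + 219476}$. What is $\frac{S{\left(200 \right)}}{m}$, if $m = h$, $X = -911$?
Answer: $\frac{59231698109}{2679687} \approx 22104.0$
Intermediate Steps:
$h = - \frac{2679687}{325097}$ ($h = -8 + \frac{-417438 + 338527}{105621 + 219476} = -8 - \frac{78911}{325097} = - \frac{2679687}{325097} \approx -8.2427$)
$S{\left(k \right)} = 3 - 911 k$
$m = - \frac{2679687}{325097} \approx -8.2427$
$\frac{S{\left(200 \right)}}{m} = \frac{3 - 182200}{- \frac{2679687}{325097}} = \left(3 - 182200\right) \left(- \frac{325097}{2679687}\right) = \left(-182197\right) \left(- \frac{325097}{2679687}\right) = \frac{59231698109}{2679687}$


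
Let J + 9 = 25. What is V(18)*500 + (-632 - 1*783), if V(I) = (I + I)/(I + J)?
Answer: -15055/17 ≈ -885.59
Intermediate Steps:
J = 16 (J = -9 + 25 = 16)
V(I) = 2*I/(16 + I) (V(I) = (I + I)/(I + 16) = (2*I)/(16 + I) = 2*I/(16 + I))
V(18)*500 + (-632 - 1*783) = (2*18/(16 + 18))*500 + (-632 - 1*783) = (2*18/34)*500 + (-632 - 783) = (2*18*(1/34))*500 - 1415 = (18/17)*500 - 1415 = 9000/17 - 1415 = -15055/17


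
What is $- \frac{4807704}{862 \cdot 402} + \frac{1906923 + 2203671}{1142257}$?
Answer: $- \frac{338934506056}{32984955389} \approx -10.275$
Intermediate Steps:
$- \frac{4807704}{862 \cdot 402} + \frac{1906923 + 2203671}{1142257} = - \frac{4807704}{346524} + 4110594 \cdot \frac{1}{1142257} = \left(-4807704\right) \frac{1}{346524} + \frac{4110594}{1142257} = - \frac{400642}{28877} + \frac{4110594}{1142257} = - \frac{338934506056}{32984955389}$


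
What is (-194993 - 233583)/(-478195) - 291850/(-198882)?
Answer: 1905061549/805969305 ≈ 2.3637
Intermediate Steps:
(-194993 - 233583)/(-478195) - 291850/(-198882) = -428576*(-1/478195) - 291850*(-1/198882) = 7264/8105 + 145925/99441 = 1905061549/805969305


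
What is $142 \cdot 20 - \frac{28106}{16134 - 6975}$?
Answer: $\frac{25983454}{9159} \approx 2836.9$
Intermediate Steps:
$142 \cdot 20 - \frac{28106}{16134 - 6975} = 2840 - \frac{28106}{9159} = \frac{25983454}{9159}$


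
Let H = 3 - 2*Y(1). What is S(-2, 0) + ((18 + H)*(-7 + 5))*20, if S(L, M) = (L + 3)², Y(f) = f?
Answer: -759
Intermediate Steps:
S(L, M) = (3 + L)²
H = 1 (H = 3 - 2*1 = 3 - 2 = 1)
S(-2, 0) + ((18 + H)*(-7 + 5))*20 = (3 - 2)² + ((18 + 1)*(-7 + 5))*20 = 1² + (19*(-2))*20 = 1 - 38*20 = 1 - 760 = -759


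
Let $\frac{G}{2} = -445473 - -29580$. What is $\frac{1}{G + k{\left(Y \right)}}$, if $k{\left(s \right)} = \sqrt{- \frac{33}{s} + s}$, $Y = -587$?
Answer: $- \frac{244129191}{203063243437394} - \frac{i \sqrt{50560658}}{203063243437394} \approx -1.2022 \cdot 10^{-6} - 3.5017 \cdot 10^{-11} i$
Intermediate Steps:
$k{\left(s \right)} = \sqrt{s - \frac{33}{s}}$
$G = -831786$ ($G = 2 \left(-445473 - -29580\right) = 2 \left(-445473 + 29580\right) = 2 \left(-415893\right) = -831786$)
$\frac{1}{G + k{\left(Y \right)}} = \frac{1}{-831786 + \sqrt{-587 - \frac{33}{-587}}} = \frac{1}{-831786 + \sqrt{-587 - - \frac{33}{587}}} = \frac{1}{-831786 + \sqrt{-587 + \frac{33}{587}}} = \frac{1}{-831786 + \sqrt{- \frac{344536}{587}}} = \frac{1}{-831786 + \frac{2 i \sqrt{50560658}}{587}}$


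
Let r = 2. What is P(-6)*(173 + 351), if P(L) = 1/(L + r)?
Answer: -131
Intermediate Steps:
P(L) = 1/(2 + L) (P(L) = 1/(L + 2) = 1/(2 + L))
P(-6)*(173 + 351) = (173 + 351)/(2 - 6) = 524/(-4) = -1/4*524 = -131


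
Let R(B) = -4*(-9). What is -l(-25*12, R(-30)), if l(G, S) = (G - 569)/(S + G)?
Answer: -79/24 ≈ -3.2917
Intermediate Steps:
R(B) = 36
l(G, S) = (-569 + G)/(G + S)
-l(-25*12, R(-30)) = -(-569 - 25*12)/(-25*12 + 36) = -(-569 - 300)/(-300 + 36) = -(-869)/(-264) = -(-1)*(-869)/264 = -1*79/24 = -79/24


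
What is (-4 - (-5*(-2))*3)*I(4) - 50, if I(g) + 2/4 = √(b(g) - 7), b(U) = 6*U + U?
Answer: -33 - 34*√21 ≈ -188.81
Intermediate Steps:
b(U) = 7*U
I(g) = -½ + √(-7 + 7*g) (I(g) = -½ + √(7*g - 7) = -½ + √(-7 + 7*g))
(-4 - (-5*(-2))*3)*I(4) - 50 = (-4 - (-5*(-2))*3)*(-½ + √(-7 + 7*4)) - 50 = (-4 - 10*3)*(-½ + √(-7 + 28)) - 50 = (-4 - 1*30)*(-½ + √21) - 50 = (-4 - 30)*(-½ + √21) - 50 = -34*(-½ + √21) - 50 = (17 - 34*√21) - 50 = -33 - 34*√21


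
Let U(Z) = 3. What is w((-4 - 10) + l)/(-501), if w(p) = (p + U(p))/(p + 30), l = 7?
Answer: 4/11523 ≈ 0.00034713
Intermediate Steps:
w(p) = (3 + p)/(30 + p) (w(p) = (p + 3)/(p + 30) = (3 + p)/(30 + p))
w((-4 - 10) + l)/(-501) = ((3 + ((-4 - 10) + 7))/(30 + ((-4 - 10) + 7)))/(-501) = ((3 + (-14 + 7))/(30 + (-14 + 7)))*(-1/501) = ((3 - 7)/(30 - 7))*(-1/501) = (-4/23)*(-1/501) = ((1/23)*(-4))*(-1/501) = -4/23*(-1/501) = 4/11523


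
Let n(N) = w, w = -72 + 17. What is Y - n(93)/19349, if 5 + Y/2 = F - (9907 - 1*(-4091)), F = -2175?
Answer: -56914199/1759 ≈ -32356.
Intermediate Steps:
w = -55
n(N) = -55
Y = -32356 (Y = -10 + 2*(-2175 - (9907 - 1*(-4091))) = -10 + 2*(-2175 - (9907 + 4091)) = -10 + 2*(-2175 - 1*13998) = -10 + 2*(-2175 - 13998) = -10 + 2*(-16173) = -10 - 32346 = -32356)
Y - n(93)/19349 = -32356 - (-55)/19349 = -32356 - 1*(-5/1759) = -32356 + 5/1759 = -56914199/1759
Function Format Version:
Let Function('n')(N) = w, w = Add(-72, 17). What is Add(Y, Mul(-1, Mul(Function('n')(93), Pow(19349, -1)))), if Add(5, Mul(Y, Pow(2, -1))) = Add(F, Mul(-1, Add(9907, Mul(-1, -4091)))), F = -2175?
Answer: Rational(-56914199, 1759) ≈ -32356.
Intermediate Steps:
w = -55
Function('n')(N) = -55
Y = -32356 (Y = Add(-10, Mul(2, Add(-2175, Mul(-1, Add(9907, Mul(-1, -4091)))))) = Add(-10, Mul(2, Add(-2175, Mul(-1, Add(9907, 4091))))) = Add(-10, Mul(2, Add(-2175, Mul(-1, 13998)))) = Add(-10, Mul(2, Add(-2175, -13998))) = Add(-10, Mul(2, -16173)) = Add(-10, -32346) = -32356)
Add(Y, Mul(-1, Mul(Function('n')(93), Pow(19349, -1)))) = Add(-32356, Mul(-1, Mul(-55, Pow(19349, -1)))) = Add(-32356, Mul(-1, Mul(-55, Rational(1, 19349)))) = Add(-32356, Mul(-1, Rational(-5, 1759))) = Add(-32356, Rational(5, 1759)) = Rational(-56914199, 1759)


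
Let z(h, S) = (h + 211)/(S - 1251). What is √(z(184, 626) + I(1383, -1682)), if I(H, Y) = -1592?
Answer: I*√995395/25 ≈ 39.908*I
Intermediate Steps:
z(h, S) = (211 + h)/(-1251 + S)
√(z(184, 626) + I(1383, -1682)) = √((211 + 184)/(-1251 + 626) - 1592) = √(395/(-625) - 1592) = √(-1/625*395 - 1592) = √(-79/125 - 1592) = √(-199079/125) = I*√995395/25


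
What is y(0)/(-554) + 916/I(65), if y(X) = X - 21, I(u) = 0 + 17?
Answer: 507821/9418 ≈ 53.920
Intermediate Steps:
I(u) = 17
y(X) = -21 + X
y(0)/(-554) + 916/I(65) = (-21 + 0)/(-554) + 916/17 = -21*(-1/554) + 916*(1/17) = 21/554 + 916/17 = 507821/9418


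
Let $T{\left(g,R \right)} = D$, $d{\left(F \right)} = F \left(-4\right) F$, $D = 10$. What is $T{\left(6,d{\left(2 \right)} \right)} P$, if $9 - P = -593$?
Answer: $6020$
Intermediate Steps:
$d{\left(F \right)} = - 4 F^{2}$ ($d{\left(F \right)} = - 4 F F = - 4 F^{2}$)
$P = 602$ ($P = 9 - -593 = 9 + 593 = 602$)
$T{\left(g,R \right)} = 10$
$T{\left(6,d{\left(2 \right)} \right)} P = 10 \cdot 602 = 6020$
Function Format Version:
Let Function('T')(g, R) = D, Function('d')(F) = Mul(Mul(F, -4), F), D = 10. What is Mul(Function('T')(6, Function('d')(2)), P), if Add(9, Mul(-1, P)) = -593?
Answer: 6020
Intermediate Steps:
Function('d')(F) = Mul(-4, Pow(F, 2)) (Function('d')(F) = Mul(Mul(-4, F), F) = Mul(-4, Pow(F, 2)))
P = 602 (P = Add(9, Mul(-1, -593)) = Add(9, 593) = 602)
Function('T')(g, R) = 10
Mul(Function('T')(6, Function('d')(2)), P) = Mul(10, 602) = 6020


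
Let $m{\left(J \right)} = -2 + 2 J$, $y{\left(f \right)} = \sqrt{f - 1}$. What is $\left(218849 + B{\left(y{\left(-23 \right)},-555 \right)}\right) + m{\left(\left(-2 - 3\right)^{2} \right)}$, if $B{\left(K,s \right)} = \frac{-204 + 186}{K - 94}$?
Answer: $\frac{484857278}{2215} + \frac{9 i \sqrt{6}}{2215} \approx 2.189 \cdot 10^{5} + 0.0099528 i$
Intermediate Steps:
$y{\left(f \right)} = \sqrt{-1 + f}$
$B{\left(K,s \right)} = - \frac{18}{-94 + K}$
$\left(218849 + B{\left(y{\left(-23 \right)},-555 \right)}\right) + m{\left(\left(-2 - 3\right)^{2} \right)} = \left(218849 - \frac{18}{-94 + \sqrt{-1 - 23}}\right) - \left(2 - 2 \left(-2 - 3\right)^{2}\right) = \left(218849 - \frac{18}{-94 + \sqrt{-24}}\right) - \left(2 - 2 \left(-5\right)^{2}\right) = \left(218849 - \frac{18}{-94 + 2 i \sqrt{6}}\right) + \left(-2 + 2 \cdot 25\right) = \left(218849 - \frac{18}{-94 + 2 i \sqrt{6}}\right) + \left(-2 + 50\right) = \left(218849 - \frac{18}{-94 + 2 i \sqrt{6}}\right) + 48 = 218897 - \frac{18}{-94 + 2 i \sqrt{6}}$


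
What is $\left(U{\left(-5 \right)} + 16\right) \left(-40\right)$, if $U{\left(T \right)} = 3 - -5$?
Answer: $-960$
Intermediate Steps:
$U{\left(T \right)} = 8$ ($U{\left(T \right)} = 3 + 5 = 8$)
$\left(U{\left(-5 \right)} + 16\right) \left(-40\right) = \left(8 + 16\right) \left(-40\right) = 24 \left(-40\right) = -960$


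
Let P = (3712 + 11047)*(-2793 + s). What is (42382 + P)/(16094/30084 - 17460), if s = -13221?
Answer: 3554548606248/262625273 ≈ 13535.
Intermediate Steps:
P = -236350626 (P = (3712 + 11047)*(-2793 - 13221) = 14759*(-16014) = -236350626)
(42382 + P)/(16094/30084 - 17460) = (42382 - 236350626)/(16094/30084 - 17460) = -236308244/(16094*(1/30084) - 17460) = -236308244/(8047/15042 - 17460) = -236308244/(-262625273/15042) = -236308244*(-15042/262625273) = 3554548606248/262625273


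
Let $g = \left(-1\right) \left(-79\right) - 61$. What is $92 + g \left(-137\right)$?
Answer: $-2374$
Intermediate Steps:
$g = 18$ ($g = 79 - 61 = 18$)
$92 + g \left(-137\right) = 92 + 18 \left(-137\right) = 92 - 2466 = -2374$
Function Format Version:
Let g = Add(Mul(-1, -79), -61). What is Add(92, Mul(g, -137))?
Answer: -2374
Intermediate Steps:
g = 18 (g = Add(79, -61) = 18)
Add(92, Mul(g, -137)) = Add(92, Mul(18, -137)) = Add(92, -2466) = -2374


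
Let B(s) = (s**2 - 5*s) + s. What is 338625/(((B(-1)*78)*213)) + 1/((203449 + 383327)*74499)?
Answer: 164474772406223/40348229881752 ≈ 4.0764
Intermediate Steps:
B(s) = s**2 - 4*s
338625/(((B(-1)*78)*213)) + 1/((203449 + 383327)*74499) = 338625/(((-(-4 - 1)*78)*213)) + 1/((203449 + 383327)*74499) = 338625/(((-1*(-5)*78)*213)) + (1/74499)/586776 = 338625/(((5*78)*213)) + (1/586776)*(1/74499) = 338625/((390*213)) + 1/43714225224 = 338625/83070 + 1/43714225224 = 338625*(1/83070) + 1/43714225224 = 7525/1846 + 1/43714225224 = 164474772406223/40348229881752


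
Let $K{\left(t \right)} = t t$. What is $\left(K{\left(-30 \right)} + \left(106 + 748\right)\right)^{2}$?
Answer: $3076516$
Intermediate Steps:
$K{\left(t \right)} = t^{2}$
$\left(K{\left(-30 \right)} + \left(106 + 748\right)\right)^{2} = \left(\left(-30\right)^{2} + \left(106 + 748\right)\right)^{2} = \left(900 + 854\right)^{2} = 1754^{2} = 3076516$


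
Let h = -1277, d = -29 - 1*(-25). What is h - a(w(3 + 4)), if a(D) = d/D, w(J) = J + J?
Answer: -8937/7 ≈ -1276.7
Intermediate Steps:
d = -4 (d = -29 + 25 = -4)
w(J) = 2*J
a(D) = -4/D
h - a(w(3 + 4)) = -1277 - (-4)/(2*(3 + 4)) = -1277 - (-4)/(2*7) = -1277 - (-4)/14 = -1277 - 1*(-2/7) = -1277 + 2/7 = -8937/7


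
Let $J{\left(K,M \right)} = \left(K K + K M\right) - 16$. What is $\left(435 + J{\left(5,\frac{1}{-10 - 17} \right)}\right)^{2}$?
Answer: $\frac{143592289}{729} \approx 1.9697 \cdot 10^{5}$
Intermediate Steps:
$J{\left(K,M \right)} = -16 + K^{2} + K M$ ($J{\left(K,M \right)} = \left(K^{2} + K M\right) - 16 = -16 + K^{2} + K M$)
$\left(435 + J{\left(5,\frac{1}{-10 - 17} \right)}\right)^{2} = \left(435 + \left(-16 + 5^{2} + \frac{5}{-10 - 17}\right)\right)^{2} = \left(435 + \left(-16 + 25 + \frac{5}{-27}\right)\right)^{2} = \left(435 + \left(-16 + 25 + 5 \left(- \frac{1}{27}\right)\right)\right)^{2} = \left(435 - - \frac{238}{27}\right)^{2} = \left(435 + \frac{238}{27}\right)^{2} = \left(\frac{11983}{27}\right)^{2} = \frac{143592289}{729}$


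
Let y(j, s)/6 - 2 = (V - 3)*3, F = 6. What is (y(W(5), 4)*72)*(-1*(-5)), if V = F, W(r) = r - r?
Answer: 23760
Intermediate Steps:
W(r) = 0
V = 6
y(j, s) = 66 (y(j, s) = 12 + 6*((6 - 3)*3) = 12 + 6*(3*3) = 12 + 6*9 = 12 + 54 = 66)
(y(W(5), 4)*72)*(-1*(-5)) = (66*72)*(-1*(-5)) = 4752*5 = 23760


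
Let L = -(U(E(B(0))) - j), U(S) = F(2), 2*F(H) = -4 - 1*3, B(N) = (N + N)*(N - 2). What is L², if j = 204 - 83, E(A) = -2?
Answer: 62001/4 ≈ 15500.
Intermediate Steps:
B(N) = 2*N*(-2 + N) (B(N) = (2*N)*(-2 + N) = 2*N*(-2 + N))
F(H) = -7/2 (F(H) = (-4 - 1*3)/2 = (-4 - 3)/2 = (½)*(-7) = -7/2)
U(S) = -7/2
j = 121
L = 249/2 (L = -(-7/2 - 1*121) = -(-7/2 - 121) = -1*(-249/2) = 249/2 ≈ 124.50)
L² = (249/2)² = 62001/4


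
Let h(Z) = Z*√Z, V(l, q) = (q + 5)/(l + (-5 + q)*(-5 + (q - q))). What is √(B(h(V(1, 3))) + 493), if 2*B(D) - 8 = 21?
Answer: √2030/2 ≈ 22.528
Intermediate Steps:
V(l, q) = (5 + q)/(25 + l - 5*q) (V(l, q) = (5 + q)/(l + (-5 + q)*(-5 + 0)) = (5 + q)/(l + (-5 + q)*(-5)) = (5 + q)/(l + (25 - 5*q)) = (5 + q)/(25 + l - 5*q))
h(Z) = Z^(3/2)
B(D) = 29/2 (B(D) = 4 + (½)*21 = 4 + 21/2 = 29/2)
√(B(h(V(1, 3))) + 493) = √(29/2 + 493) = √(1015/2) = √2030/2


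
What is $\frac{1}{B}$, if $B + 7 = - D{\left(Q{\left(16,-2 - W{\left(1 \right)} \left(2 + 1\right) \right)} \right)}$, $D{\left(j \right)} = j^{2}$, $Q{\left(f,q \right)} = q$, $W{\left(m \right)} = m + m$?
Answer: $- \frac{1}{71} \approx -0.014085$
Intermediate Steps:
$W{\left(m \right)} = 2 m$
$B = -71$ ($B = -7 - \left(-2 - 2 \cdot 1 \left(2 + 1\right)\right)^{2} = -7 - \left(-2 - 2 \cdot 3\right)^{2} = -7 - \left(-2 - 6\right)^{2} = -7 - \left(-8\right)^{2} = -7 - 64 = -71$)
$\frac{1}{B} = \frac{1}{-71} = - \frac{1}{71}$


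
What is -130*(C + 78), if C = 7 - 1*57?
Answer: -3640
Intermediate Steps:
C = -50 (C = 7 - 57 = -50)
-130*(C + 78) = -130*(-50 + 78) = -130*28 = -3640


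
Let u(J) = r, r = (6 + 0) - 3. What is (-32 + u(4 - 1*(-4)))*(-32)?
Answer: 928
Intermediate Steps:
r = 3 (r = 6 - 3 = 3)
u(J) = 3
(-32 + u(4 - 1*(-4)))*(-32) = (-32 + 3)*(-32) = -29*(-32) = 928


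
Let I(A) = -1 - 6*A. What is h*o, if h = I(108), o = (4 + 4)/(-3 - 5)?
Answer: 649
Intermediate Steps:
o = -1 (o = 8/(-8) = 8*(-⅛) = -1)
h = -649 (h = -1 - 6*108 = -1 - 648 = -649)
h*o = -649*(-1) = 649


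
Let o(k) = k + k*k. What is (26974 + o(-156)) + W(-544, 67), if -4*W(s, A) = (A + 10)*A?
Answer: 199457/4 ≈ 49864.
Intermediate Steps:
W(s, A) = -A*(10 + A)/4 (W(s, A) = -(A + 10)*A/4 = -(10 + A)*A/4 = -A*(10 + A)/4)
o(k) = k + k²
(26974 + o(-156)) + W(-544, 67) = (26974 - 156*(1 - 156)) - ¼*67*(10 + 67) = (26974 - 156*(-155)) - ¼*67*77 = (26974 + 24180) - 5159/4 = 51154 - 5159/4 = 199457/4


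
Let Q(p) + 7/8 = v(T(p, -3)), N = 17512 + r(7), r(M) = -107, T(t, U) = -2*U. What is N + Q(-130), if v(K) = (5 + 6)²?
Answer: 140201/8 ≈ 17525.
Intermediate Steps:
v(K) = 121 (v(K) = 11² = 121)
N = 17405 (N = 17512 - 107 = 17405)
Q(p) = 961/8 (Q(p) = -7/8 + 121 = 961/8)
N + Q(-130) = 17405 + 961/8 = 140201/8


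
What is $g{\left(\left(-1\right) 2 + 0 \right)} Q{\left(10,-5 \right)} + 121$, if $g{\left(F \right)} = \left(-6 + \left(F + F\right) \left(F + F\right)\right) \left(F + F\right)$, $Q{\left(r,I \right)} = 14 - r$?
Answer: $-39$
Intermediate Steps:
$g{\left(F \right)} = 2 F \left(-6 + 4 F^{2}\right)$ ($g{\left(F \right)} = \left(-6 + 2 F 2 F\right) 2 F = \left(-6 + 4 F^{2}\right) 2 F = 2 F \left(-6 + 4 F^{2}\right)$)
$g{\left(\left(-1\right) 2 + 0 \right)} Q{\left(10,-5 \right)} + 121 = \left(- 12 \left(\left(-1\right) 2 + 0\right) + 8 \left(\left(-1\right) 2 + 0\right)^{3}\right) \left(14 - 10\right) + 121 = \left(- 12 \left(-2 + 0\right) + 8 \left(-2 + 0\right)^{3}\right) \left(14 - 10\right) + 121 = \left(\left(-12\right) \left(-2\right) + 8 \left(-2\right)^{3}\right) 4 + 121 = \left(24 + 8 \left(-8\right)\right) 4 + 121 = \left(24 - 64\right) 4 + 121 = \left(-40\right) 4 + 121 = -160 + 121 = -39$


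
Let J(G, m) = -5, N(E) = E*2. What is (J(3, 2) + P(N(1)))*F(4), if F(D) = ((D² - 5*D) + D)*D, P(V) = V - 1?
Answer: 0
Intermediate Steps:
N(E) = 2*E
P(V) = -1 + V
F(D) = D*(D² - 4*D) (F(D) = (D² - 4*D)*D = D*(D² - 4*D))
(J(3, 2) + P(N(1)))*F(4) = (-5 + (-1 + 2*1))*(4²*(-4 + 4)) = (-5 + (-1 + 2))*(16*0) = (-5 + 1)*0 = -4*0 = 0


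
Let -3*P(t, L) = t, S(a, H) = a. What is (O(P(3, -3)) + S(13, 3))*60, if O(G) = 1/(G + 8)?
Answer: 5520/7 ≈ 788.57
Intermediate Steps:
P(t, L) = -t/3
O(G) = 1/(8 + G)
(O(P(3, -3)) + S(13, 3))*60 = (1/(8 - ⅓*3) + 13)*60 = (1/(8 - 1) + 13)*60 = (1/7 + 13)*60 = (⅐ + 13)*60 = (92/7)*60 = 5520/7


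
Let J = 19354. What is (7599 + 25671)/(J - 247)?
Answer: 11090/6369 ≈ 1.7412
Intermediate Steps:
(7599 + 25671)/(J - 247) = (7599 + 25671)/(19354 - 247) = 33270/19107 = 33270*(1/19107) = 11090/6369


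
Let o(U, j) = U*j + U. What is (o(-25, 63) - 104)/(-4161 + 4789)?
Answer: -426/157 ≈ -2.7134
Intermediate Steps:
o(U, j) = U + U*j
(o(-25, 63) - 104)/(-4161 + 4789) = (-25*(1 + 63) - 104)/(-4161 + 4789) = (-25*64 - 104)/628 = (-1600 - 104)*(1/628) = -1704*1/628 = -426/157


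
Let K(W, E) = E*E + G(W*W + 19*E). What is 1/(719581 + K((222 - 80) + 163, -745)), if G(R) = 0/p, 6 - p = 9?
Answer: 1/1274606 ≈ 7.8456e-7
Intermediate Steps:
p = -3 (p = 6 - 1*9 = 6 - 9 = -3)
G(R) = 0 (G(R) = 0/(-3) = 0*(-⅓) = 0)
K(W, E) = E² (K(W, E) = E*E + 0 = E² + 0 = E²)
1/(719581 + K((222 - 80) + 163, -745)) = 1/(719581 + (-745)²) = 1/(719581 + 555025) = 1/1274606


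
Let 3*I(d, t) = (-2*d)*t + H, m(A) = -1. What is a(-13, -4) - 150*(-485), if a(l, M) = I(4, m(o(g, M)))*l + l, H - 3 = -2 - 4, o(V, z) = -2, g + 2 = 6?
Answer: 218146/3 ≈ 72715.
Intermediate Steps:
g = 4 (g = -2 + 6 = 4)
H = -3 (H = 3 + (-2 - 4) = 3 - 6 = -3)
I(d, t) = -1 - 2*d*t/3 (I(d, t) = ((-2*d)*t - 3)/3 = (-2*d*t - 3)/3 = (-3 - 2*d*t)/3 = -1 - 2*d*t/3)
a(l, M) = 8*l/3 (a(l, M) = (-1 - ⅔*4*(-1))*l + l = (-1 + 8/3)*l + l = 5*l/3 + l = 8*l/3)
a(-13, -4) - 150*(-485) = (8/3)*(-13) - 150*(-485) = -104/3 + 72750 = 218146/3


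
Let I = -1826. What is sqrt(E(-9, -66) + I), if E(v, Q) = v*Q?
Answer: 4*I*sqrt(77) ≈ 35.1*I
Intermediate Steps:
E(v, Q) = Q*v
sqrt(E(-9, -66) + I) = sqrt(-66*(-9) - 1826) = sqrt(594 - 1826) = sqrt(-1232) = 4*I*sqrt(77)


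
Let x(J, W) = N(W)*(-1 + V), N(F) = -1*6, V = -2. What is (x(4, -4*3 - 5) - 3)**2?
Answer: 225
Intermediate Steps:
N(F) = -6
x(J, W) = 18 (x(J, W) = -6*(-1 - 2) = -6*(-3) = 18)
(x(4, -4*3 - 5) - 3)**2 = (18 - 3)**2 = 15**2 = 225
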